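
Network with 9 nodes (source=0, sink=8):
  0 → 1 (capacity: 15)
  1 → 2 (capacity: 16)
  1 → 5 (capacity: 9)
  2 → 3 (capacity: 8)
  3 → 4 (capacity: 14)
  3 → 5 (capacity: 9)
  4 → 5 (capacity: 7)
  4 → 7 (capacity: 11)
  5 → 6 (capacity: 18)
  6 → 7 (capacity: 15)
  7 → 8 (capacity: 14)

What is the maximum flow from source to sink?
Maximum flow = 14

Max flow: 14

Flow assignment:
  0 → 1: 14/15
  1 → 2: 6/16
  1 → 5: 8/9
  2 → 3: 6/8
  3 → 4: 6/14
  4 → 5: 1/7
  4 → 7: 5/11
  5 → 6: 9/18
  6 → 7: 9/15
  7 → 8: 14/14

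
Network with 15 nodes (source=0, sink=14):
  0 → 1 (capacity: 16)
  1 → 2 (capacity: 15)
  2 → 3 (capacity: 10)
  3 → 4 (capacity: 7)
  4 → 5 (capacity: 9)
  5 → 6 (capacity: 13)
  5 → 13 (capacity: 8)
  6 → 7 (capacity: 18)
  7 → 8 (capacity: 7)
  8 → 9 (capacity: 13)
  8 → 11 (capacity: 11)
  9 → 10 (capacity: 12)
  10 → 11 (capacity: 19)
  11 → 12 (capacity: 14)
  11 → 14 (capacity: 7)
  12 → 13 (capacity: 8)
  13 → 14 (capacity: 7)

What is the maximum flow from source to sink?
Maximum flow = 7

Max flow: 7

Flow assignment:
  0 → 1: 7/16
  1 → 2: 7/15
  2 → 3: 7/10
  3 → 4: 7/7
  4 → 5: 7/9
  5 → 13: 7/8
  13 → 14: 7/7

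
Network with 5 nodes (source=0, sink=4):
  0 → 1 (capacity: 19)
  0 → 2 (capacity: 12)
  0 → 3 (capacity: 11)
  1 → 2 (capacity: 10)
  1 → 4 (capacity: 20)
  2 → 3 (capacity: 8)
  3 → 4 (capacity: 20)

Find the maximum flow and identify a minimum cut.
Max flow = 38, Min cut edges: (0,1), (0,3), (2,3)

Maximum flow: 38
Minimum cut: (0,1), (0,3), (2,3)
Partition: S = [0, 2], T = [1, 3, 4]

Max-flow min-cut theorem verified: both equal 38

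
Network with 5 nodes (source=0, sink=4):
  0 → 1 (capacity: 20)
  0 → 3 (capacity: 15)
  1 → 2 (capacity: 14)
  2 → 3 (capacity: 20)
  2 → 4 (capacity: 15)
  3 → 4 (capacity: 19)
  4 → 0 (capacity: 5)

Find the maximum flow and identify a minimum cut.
Max flow = 29, Min cut edges: (0,3), (1,2)

Maximum flow: 29
Minimum cut: (0,3), (1,2)
Partition: S = [0, 1], T = [2, 3, 4]

Max-flow min-cut theorem verified: both equal 29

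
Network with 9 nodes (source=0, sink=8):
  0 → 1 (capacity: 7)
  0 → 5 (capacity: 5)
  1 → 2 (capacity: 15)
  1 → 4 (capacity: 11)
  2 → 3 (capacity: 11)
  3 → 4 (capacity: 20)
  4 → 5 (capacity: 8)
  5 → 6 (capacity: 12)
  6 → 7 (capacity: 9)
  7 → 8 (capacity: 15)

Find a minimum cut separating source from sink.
Min cut value = 9, edges: (6,7)

Min cut value: 9
Partition: S = [0, 1, 2, 3, 4, 5, 6], T = [7, 8]
Cut edges: (6,7)

By max-flow min-cut theorem, max flow = min cut = 9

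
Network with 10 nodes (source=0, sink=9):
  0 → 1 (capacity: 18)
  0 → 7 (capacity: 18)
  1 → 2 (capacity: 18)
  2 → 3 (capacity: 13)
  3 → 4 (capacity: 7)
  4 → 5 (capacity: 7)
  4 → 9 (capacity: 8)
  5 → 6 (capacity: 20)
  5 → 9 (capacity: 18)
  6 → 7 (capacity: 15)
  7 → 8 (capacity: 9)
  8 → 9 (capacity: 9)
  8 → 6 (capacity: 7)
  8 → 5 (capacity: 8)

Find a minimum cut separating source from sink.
Min cut value = 16, edges: (3,4), (7,8)

Min cut value: 16
Partition: S = [0, 1, 2, 3, 6, 7], T = [4, 5, 8, 9]
Cut edges: (3,4), (7,8)

By max-flow min-cut theorem, max flow = min cut = 16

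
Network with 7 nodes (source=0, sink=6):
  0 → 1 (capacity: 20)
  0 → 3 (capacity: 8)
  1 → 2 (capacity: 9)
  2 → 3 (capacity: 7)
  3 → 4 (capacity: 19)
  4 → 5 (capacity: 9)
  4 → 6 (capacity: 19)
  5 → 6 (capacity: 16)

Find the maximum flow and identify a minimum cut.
Max flow = 15, Min cut edges: (0,3), (2,3)

Maximum flow: 15
Minimum cut: (0,3), (2,3)
Partition: S = [0, 1, 2], T = [3, 4, 5, 6]

Max-flow min-cut theorem verified: both equal 15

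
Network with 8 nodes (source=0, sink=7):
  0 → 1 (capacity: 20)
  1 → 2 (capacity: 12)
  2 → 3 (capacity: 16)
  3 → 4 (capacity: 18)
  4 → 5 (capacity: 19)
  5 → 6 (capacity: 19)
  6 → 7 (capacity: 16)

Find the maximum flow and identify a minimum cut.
Max flow = 12, Min cut edges: (1,2)

Maximum flow: 12
Minimum cut: (1,2)
Partition: S = [0, 1], T = [2, 3, 4, 5, 6, 7]

Max-flow min-cut theorem verified: both equal 12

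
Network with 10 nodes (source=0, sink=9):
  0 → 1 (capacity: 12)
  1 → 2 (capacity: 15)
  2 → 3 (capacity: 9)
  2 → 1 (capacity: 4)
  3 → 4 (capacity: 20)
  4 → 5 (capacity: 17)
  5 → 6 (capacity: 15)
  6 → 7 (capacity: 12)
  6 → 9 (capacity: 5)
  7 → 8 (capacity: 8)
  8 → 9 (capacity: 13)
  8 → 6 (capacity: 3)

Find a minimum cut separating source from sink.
Min cut value = 9, edges: (2,3)

Min cut value: 9
Partition: S = [0, 1, 2], T = [3, 4, 5, 6, 7, 8, 9]
Cut edges: (2,3)

By max-flow min-cut theorem, max flow = min cut = 9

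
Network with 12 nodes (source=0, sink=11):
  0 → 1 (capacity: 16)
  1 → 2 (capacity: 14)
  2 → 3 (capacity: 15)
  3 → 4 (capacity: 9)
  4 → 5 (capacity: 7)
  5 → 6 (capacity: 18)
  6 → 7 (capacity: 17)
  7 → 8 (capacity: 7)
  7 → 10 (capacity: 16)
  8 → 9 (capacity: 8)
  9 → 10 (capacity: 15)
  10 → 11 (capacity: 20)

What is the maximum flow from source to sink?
Maximum flow = 7

Max flow: 7

Flow assignment:
  0 → 1: 7/16
  1 → 2: 7/14
  2 → 3: 7/15
  3 → 4: 7/9
  4 → 5: 7/7
  5 → 6: 7/18
  6 → 7: 7/17
  7 → 10: 7/16
  10 → 11: 7/20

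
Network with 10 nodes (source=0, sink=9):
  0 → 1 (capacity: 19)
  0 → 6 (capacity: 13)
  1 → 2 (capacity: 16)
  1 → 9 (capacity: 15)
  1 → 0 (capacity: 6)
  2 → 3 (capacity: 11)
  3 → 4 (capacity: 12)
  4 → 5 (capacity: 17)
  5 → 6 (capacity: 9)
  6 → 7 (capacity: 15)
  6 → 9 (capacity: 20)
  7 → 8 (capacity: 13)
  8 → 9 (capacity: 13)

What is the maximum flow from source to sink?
Maximum flow = 32

Max flow: 32

Flow assignment:
  0 → 1: 19/19
  0 → 6: 13/13
  1 → 2: 4/16
  1 → 9: 15/15
  2 → 3: 4/11
  3 → 4: 4/12
  4 → 5: 4/17
  5 → 6: 4/9
  6 → 9: 17/20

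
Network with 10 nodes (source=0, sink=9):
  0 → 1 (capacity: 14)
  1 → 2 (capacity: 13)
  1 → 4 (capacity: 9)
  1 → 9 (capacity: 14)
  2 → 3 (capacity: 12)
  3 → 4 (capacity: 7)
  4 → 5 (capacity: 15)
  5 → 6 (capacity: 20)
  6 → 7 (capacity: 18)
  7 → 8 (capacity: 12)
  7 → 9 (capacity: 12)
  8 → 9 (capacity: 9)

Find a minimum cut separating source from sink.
Min cut value = 14, edges: (0,1)

Min cut value: 14
Partition: S = [0], T = [1, 2, 3, 4, 5, 6, 7, 8, 9]
Cut edges: (0,1)

By max-flow min-cut theorem, max flow = min cut = 14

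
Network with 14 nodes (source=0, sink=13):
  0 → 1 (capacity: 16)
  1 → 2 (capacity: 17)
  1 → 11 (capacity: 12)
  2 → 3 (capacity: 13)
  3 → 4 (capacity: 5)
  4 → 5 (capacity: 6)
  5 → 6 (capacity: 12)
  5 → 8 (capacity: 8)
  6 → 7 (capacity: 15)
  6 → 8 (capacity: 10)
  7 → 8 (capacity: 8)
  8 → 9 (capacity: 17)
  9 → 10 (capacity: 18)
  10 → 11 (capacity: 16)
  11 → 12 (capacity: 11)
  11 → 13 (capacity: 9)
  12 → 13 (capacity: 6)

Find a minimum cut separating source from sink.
Min cut value = 15, edges: (11,13), (12,13)

Min cut value: 15
Partition: S = [0, 1, 2, 3, 4, 5, 6, 7, 8, 9, 10, 11, 12], T = [13]
Cut edges: (11,13), (12,13)

By max-flow min-cut theorem, max flow = min cut = 15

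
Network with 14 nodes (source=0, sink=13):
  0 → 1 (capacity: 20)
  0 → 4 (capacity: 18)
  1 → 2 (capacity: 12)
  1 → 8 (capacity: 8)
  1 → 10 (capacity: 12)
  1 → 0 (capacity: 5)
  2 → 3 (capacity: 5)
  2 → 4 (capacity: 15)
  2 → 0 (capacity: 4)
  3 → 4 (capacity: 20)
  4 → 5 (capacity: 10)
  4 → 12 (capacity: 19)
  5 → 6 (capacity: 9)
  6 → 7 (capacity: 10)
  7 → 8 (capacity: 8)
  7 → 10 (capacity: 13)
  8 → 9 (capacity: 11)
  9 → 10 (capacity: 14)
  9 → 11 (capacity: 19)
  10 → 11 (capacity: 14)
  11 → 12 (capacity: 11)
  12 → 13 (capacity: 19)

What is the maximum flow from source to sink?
Maximum flow = 19

Max flow: 19

Flow assignment:
  0 → 1: 12/20
  0 → 4: 7/18
  1 → 2: 1/12
  1 → 10: 11/12
  2 → 3: 1/5
  3 → 4: 1/20
  4 → 12: 8/19
  10 → 11: 11/14
  11 → 12: 11/11
  12 → 13: 19/19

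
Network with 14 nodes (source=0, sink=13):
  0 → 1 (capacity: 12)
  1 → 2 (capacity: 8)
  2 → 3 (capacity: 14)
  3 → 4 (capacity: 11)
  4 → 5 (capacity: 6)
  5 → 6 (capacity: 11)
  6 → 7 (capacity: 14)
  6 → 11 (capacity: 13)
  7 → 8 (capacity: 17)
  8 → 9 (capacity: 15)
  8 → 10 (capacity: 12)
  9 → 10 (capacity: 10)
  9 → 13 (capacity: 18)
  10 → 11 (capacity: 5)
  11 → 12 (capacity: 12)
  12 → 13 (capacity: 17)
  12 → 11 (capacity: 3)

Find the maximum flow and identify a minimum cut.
Max flow = 6, Min cut edges: (4,5)

Maximum flow: 6
Minimum cut: (4,5)
Partition: S = [0, 1, 2, 3, 4], T = [5, 6, 7, 8, 9, 10, 11, 12, 13]

Max-flow min-cut theorem verified: both equal 6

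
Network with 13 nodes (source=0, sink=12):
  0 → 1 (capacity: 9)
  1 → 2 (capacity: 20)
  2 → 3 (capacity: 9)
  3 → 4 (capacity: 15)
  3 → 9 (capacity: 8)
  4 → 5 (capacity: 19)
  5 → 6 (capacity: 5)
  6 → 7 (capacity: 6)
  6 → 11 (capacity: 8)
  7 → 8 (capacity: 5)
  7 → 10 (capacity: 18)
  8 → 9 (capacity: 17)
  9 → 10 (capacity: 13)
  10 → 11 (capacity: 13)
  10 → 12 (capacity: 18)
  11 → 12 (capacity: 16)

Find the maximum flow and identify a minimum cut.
Max flow = 9, Min cut edges: (2,3)

Maximum flow: 9
Minimum cut: (2,3)
Partition: S = [0, 1, 2], T = [3, 4, 5, 6, 7, 8, 9, 10, 11, 12]

Max-flow min-cut theorem verified: both equal 9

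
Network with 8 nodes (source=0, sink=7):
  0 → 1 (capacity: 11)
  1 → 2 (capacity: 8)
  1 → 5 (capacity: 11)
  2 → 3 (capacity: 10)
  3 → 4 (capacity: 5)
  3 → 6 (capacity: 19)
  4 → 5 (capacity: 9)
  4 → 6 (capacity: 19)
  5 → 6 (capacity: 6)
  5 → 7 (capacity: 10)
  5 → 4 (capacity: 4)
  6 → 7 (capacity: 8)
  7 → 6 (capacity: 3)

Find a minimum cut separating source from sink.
Min cut value = 11, edges: (0,1)

Min cut value: 11
Partition: S = [0], T = [1, 2, 3, 4, 5, 6, 7]
Cut edges: (0,1)

By max-flow min-cut theorem, max flow = min cut = 11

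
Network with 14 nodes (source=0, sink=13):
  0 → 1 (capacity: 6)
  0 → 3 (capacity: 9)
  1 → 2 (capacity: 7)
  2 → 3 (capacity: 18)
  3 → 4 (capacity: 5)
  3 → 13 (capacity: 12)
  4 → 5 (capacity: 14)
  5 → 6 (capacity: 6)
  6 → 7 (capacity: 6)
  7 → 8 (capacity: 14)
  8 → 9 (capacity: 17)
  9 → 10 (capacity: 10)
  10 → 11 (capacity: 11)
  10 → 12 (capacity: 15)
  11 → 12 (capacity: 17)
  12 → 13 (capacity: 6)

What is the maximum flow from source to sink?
Maximum flow = 15

Max flow: 15

Flow assignment:
  0 → 1: 6/6
  0 → 3: 9/9
  1 → 2: 6/7
  2 → 3: 6/18
  3 → 4: 3/5
  3 → 13: 12/12
  4 → 5: 3/14
  5 → 6: 3/6
  6 → 7: 3/6
  7 → 8: 3/14
  8 → 9: 3/17
  9 → 10: 3/10
  10 → 12: 3/15
  12 → 13: 3/6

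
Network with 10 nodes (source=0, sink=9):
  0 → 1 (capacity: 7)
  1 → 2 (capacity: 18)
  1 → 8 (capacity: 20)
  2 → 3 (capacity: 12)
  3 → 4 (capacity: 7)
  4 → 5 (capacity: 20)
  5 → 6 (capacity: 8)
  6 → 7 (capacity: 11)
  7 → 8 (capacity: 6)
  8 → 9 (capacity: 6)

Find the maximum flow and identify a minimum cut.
Max flow = 6, Min cut edges: (8,9)

Maximum flow: 6
Minimum cut: (8,9)
Partition: S = [0, 1, 2, 3, 4, 5, 6, 7, 8], T = [9]

Max-flow min-cut theorem verified: both equal 6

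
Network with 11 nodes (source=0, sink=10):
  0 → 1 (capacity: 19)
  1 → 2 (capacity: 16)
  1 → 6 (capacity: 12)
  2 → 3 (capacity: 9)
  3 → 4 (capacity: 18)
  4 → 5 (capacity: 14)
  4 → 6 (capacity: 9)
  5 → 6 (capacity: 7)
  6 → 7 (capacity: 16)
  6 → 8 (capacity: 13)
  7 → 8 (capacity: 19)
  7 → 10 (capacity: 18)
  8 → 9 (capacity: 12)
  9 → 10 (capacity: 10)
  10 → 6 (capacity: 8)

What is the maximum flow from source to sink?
Maximum flow = 19

Max flow: 19

Flow assignment:
  0 → 1: 19/19
  1 → 2: 7/16
  1 → 6: 12/12
  2 → 3: 7/9
  3 → 4: 7/18
  4 → 6: 7/9
  6 → 7: 16/16
  6 → 8: 3/13
  7 → 10: 16/18
  8 → 9: 3/12
  9 → 10: 3/10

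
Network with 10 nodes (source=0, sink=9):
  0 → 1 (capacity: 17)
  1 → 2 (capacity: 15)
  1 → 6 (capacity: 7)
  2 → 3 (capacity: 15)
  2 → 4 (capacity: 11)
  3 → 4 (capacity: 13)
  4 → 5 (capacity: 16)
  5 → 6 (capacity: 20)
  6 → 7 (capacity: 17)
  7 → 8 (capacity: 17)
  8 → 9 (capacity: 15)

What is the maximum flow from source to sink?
Maximum flow = 15

Max flow: 15

Flow assignment:
  0 → 1: 15/17
  1 → 2: 10/15
  1 → 6: 5/7
  2 → 4: 10/11
  4 → 5: 10/16
  5 → 6: 10/20
  6 → 7: 15/17
  7 → 8: 15/17
  8 → 9: 15/15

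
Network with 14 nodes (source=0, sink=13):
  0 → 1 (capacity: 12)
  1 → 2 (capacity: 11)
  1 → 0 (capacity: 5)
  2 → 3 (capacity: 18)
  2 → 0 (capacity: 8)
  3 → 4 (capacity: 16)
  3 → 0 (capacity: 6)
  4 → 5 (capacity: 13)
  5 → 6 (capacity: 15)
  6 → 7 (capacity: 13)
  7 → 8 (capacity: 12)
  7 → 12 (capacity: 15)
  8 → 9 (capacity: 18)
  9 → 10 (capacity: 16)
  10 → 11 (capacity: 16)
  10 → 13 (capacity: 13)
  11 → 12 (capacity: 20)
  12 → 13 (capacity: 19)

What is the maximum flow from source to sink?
Maximum flow = 11

Max flow: 11

Flow assignment:
  0 → 1: 11/12
  1 → 2: 11/11
  2 → 3: 11/18
  3 → 4: 11/16
  4 → 5: 11/13
  5 → 6: 11/15
  6 → 7: 11/13
  7 → 12: 11/15
  12 → 13: 11/19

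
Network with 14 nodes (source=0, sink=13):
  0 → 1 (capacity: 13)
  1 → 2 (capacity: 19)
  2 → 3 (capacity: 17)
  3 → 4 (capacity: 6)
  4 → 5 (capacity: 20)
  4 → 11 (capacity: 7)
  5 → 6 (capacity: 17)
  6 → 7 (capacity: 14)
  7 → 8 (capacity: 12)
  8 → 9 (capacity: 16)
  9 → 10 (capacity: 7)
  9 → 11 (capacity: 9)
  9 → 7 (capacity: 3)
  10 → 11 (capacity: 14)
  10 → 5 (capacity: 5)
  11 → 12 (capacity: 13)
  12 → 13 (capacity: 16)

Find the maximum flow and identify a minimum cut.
Max flow = 6, Min cut edges: (3,4)

Maximum flow: 6
Minimum cut: (3,4)
Partition: S = [0, 1, 2, 3], T = [4, 5, 6, 7, 8, 9, 10, 11, 12, 13]

Max-flow min-cut theorem verified: both equal 6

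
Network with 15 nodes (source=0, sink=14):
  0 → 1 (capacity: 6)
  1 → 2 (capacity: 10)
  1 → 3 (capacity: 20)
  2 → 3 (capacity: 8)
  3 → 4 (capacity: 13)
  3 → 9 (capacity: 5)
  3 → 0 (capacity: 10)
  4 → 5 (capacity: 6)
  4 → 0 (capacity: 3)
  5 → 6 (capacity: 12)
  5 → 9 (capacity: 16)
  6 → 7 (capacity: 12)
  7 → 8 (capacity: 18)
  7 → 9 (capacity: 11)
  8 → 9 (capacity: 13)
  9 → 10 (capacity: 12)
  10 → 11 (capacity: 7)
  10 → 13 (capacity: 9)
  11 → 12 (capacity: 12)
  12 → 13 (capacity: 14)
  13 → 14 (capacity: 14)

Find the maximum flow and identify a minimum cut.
Max flow = 6, Min cut edges: (0,1)

Maximum flow: 6
Minimum cut: (0,1)
Partition: S = [0], T = [1, 2, 3, 4, 5, 6, 7, 8, 9, 10, 11, 12, 13, 14]

Max-flow min-cut theorem verified: both equal 6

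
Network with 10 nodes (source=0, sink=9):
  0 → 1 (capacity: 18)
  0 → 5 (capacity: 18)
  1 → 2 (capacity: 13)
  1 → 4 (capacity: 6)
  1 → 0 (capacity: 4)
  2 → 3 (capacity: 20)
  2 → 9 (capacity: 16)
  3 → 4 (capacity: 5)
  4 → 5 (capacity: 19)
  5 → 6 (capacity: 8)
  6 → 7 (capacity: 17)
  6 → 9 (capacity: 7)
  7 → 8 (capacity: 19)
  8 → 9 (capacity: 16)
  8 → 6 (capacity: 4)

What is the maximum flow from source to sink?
Maximum flow = 21

Max flow: 21

Flow assignment:
  0 → 1: 13/18
  0 → 5: 8/18
  1 → 2: 13/13
  2 → 9: 13/16
  5 → 6: 8/8
  6 → 7: 1/17
  6 → 9: 7/7
  7 → 8: 1/19
  8 → 9: 1/16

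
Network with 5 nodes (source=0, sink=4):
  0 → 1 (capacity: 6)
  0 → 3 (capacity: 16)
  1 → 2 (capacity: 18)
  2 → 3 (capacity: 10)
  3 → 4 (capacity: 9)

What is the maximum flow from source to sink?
Maximum flow = 9

Max flow: 9

Flow assignment:
  0 → 1: 6/6
  0 → 3: 3/16
  1 → 2: 6/18
  2 → 3: 6/10
  3 → 4: 9/9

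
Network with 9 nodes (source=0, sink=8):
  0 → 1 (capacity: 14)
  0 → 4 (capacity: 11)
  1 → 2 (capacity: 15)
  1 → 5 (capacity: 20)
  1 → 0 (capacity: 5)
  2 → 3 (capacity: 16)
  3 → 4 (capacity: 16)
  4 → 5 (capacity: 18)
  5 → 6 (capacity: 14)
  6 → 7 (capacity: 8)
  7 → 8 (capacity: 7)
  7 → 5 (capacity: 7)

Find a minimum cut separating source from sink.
Min cut value = 7, edges: (7,8)

Min cut value: 7
Partition: S = [0, 1, 2, 3, 4, 5, 6, 7], T = [8]
Cut edges: (7,8)

By max-flow min-cut theorem, max flow = min cut = 7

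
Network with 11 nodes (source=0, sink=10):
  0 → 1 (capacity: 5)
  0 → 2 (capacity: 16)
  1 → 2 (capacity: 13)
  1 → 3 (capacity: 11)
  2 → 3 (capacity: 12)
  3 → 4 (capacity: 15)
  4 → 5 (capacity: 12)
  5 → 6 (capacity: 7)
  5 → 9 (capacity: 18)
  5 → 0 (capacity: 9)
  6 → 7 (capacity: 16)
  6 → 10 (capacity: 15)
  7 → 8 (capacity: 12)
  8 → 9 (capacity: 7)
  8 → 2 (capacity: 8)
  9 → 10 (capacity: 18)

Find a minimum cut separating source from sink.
Min cut value = 12, edges: (4,5)

Min cut value: 12
Partition: S = [0, 1, 2, 3, 4], T = [5, 6, 7, 8, 9, 10]
Cut edges: (4,5)

By max-flow min-cut theorem, max flow = min cut = 12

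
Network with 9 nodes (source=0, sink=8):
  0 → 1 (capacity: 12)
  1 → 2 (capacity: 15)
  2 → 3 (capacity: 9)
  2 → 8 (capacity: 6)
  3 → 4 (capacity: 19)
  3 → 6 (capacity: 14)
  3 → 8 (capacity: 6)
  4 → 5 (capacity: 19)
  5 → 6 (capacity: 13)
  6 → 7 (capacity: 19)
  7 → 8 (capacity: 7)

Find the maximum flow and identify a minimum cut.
Max flow = 12, Min cut edges: (0,1)

Maximum flow: 12
Minimum cut: (0,1)
Partition: S = [0], T = [1, 2, 3, 4, 5, 6, 7, 8]

Max-flow min-cut theorem verified: both equal 12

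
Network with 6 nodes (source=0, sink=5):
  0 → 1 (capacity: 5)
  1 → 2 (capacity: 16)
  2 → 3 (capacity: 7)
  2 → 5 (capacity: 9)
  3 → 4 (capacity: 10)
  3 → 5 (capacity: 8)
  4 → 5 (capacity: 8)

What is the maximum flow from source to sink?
Maximum flow = 5

Max flow: 5

Flow assignment:
  0 → 1: 5/5
  1 → 2: 5/16
  2 → 5: 5/9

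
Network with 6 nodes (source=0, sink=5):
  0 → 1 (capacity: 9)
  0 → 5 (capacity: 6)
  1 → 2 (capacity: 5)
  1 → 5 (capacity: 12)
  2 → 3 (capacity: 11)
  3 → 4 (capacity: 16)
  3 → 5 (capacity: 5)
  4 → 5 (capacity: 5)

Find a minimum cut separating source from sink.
Min cut value = 15, edges: (0,1), (0,5)

Min cut value: 15
Partition: S = [0], T = [1, 2, 3, 4, 5]
Cut edges: (0,1), (0,5)

By max-flow min-cut theorem, max flow = min cut = 15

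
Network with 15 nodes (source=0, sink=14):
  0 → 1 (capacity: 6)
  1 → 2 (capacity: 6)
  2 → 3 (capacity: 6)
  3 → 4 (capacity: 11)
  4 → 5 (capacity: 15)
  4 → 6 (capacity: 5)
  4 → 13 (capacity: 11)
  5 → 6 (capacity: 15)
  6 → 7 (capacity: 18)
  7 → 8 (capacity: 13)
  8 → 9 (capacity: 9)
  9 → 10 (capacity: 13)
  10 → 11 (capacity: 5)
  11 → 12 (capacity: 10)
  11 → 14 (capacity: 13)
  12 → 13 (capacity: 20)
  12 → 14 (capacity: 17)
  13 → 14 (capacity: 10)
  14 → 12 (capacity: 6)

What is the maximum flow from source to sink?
Maximum flow = 6

Max flow: 6

Flow assignment:
  0 → 1: 6/6
  1 → 2: 6/6
  2 → 3: 6/6
  3 → 4: 6/11
  4 → 13: 6/11
  13 → 14: 6/10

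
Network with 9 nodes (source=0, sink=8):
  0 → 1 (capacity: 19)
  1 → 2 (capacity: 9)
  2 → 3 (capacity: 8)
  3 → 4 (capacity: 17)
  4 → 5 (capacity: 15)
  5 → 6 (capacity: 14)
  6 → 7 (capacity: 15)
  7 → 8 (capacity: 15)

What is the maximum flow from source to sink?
Maximum flow = 8

Max flow: 8

Flow assignment:
  0 → 1: 8/19
  1 → 2: 8/9
  2 → 3: 8/8
  3 → 4: 8/17
  4 → 5: 8/15
  5 → 6: 8/14
  6 → 7: 8/15
  7 → 8: 8/15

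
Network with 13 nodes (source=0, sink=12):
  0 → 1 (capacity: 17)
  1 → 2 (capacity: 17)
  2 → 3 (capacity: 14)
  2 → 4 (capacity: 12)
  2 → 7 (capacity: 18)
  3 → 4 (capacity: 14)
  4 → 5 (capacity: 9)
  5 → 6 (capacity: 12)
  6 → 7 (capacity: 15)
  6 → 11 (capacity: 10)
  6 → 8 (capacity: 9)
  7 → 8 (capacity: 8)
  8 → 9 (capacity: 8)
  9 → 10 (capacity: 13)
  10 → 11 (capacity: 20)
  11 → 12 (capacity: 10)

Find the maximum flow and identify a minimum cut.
Max flow = 10, Min cut edges: (11,12)

Maximum flow: 10
Minimum cut: (11,12)
Partition: S = [0, 1, 2, 3, 4, 5, 6, 7, 8, 9, 10, 11], T = [12]

Max-flow min-cut theorem verified: both equal 10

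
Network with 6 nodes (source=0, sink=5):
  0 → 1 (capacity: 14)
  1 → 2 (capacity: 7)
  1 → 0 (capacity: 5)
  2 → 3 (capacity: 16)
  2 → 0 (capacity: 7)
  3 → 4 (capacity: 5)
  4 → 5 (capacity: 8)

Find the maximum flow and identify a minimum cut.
Max flow = 5, Min cut edges: (3,4)

Maximum flow: 5
Minimum cut: (3,4)
Partition: S = [0, 1, 2, 3], T = [4, 5]

Max-flow min-cut theorem verified: both equal 5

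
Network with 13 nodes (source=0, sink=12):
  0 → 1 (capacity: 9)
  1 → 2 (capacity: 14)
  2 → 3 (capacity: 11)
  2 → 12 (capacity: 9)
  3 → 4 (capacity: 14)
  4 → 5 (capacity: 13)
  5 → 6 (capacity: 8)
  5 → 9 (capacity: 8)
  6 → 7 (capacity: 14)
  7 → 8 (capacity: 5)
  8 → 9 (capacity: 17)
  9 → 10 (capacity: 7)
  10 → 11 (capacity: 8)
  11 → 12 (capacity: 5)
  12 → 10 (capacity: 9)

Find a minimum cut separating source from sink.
Min cut value = 9, edges: (0,1)

Min cut value: 9
Partition: S = [0], T = [1, 2, 3, 4, 5, 6, 7, 8, 9, 10, 11, 12]
Cut edges: (0,1)

By max-flow min-cut theorem, max flow = min cut = 9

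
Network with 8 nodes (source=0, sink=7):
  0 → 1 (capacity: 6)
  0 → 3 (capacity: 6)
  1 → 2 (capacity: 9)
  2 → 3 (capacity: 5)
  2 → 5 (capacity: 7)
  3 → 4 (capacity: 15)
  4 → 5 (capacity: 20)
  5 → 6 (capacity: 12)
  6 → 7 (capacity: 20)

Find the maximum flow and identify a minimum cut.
Max flow = 12, Min cut edges: (5,6)

Maximum flow: 12
Minimum cut: (5,6)
Partition: S = [0, 1, 2, 3, 4, 5], T = [6, 7]

Max-flow min-cut theorem verified: both equal 12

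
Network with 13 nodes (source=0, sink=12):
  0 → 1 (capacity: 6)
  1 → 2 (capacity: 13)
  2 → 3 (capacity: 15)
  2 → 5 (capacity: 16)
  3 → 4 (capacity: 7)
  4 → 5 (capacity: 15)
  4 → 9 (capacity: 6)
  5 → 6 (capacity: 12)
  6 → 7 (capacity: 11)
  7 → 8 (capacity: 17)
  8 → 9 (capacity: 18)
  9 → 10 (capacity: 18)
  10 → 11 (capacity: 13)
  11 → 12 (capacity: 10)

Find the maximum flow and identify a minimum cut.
Max flow = 6, Min cut edges: (0,1)

Maximum flow: 6
Minimum cut: (0,1)
Partition: S = [0], T = [1, 2, 3, 4, 5, 6, 7, 8, 9, 10, 11, 12]

Max-flow min-cut theorem verified: both equal 6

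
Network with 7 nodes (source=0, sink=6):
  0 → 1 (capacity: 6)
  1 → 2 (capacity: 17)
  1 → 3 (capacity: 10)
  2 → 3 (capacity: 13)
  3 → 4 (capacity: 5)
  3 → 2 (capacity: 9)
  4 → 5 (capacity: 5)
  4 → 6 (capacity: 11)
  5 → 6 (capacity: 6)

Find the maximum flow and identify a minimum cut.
Max flow = 5, Min cut edges: (3,4)

Maximum flow: 5
Minimum cut: (3,4)
Partition: S = [0, 1, 2, 3], T = [4, 5, 6]

Max-flow min-cut theorem verified: both equal 5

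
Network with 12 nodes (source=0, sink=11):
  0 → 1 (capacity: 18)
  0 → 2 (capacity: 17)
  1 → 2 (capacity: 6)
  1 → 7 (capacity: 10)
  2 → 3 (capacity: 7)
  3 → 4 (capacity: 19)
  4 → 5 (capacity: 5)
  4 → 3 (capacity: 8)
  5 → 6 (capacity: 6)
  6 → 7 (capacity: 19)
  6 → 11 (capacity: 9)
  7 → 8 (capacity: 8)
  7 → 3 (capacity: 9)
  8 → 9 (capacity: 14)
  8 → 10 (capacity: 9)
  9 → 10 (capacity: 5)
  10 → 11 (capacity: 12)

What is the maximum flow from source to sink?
Maximum flow = 13

Max flow: 13

Flow assignment:
  0 → 1: 10/18
  0 → 2: 3/17
  1 → 7: 10/10
  2 → 3: 3/7
  3 → 4: 5/19
  4 → 5: 5/5
  5 → 6: 5/6
  6 → 11: 5/9
  7 → 8: 8/8
  7 → 3: 2/9
  8 → 10: 8/9
  10 → 11: 8/12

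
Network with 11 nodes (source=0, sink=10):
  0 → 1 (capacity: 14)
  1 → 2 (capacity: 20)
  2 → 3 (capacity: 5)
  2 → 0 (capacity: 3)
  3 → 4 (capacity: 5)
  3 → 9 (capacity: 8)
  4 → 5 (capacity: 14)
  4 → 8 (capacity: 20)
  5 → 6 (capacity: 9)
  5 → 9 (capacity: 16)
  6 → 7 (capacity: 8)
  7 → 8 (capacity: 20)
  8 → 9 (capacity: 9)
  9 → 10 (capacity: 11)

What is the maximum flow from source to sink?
Maximum flow = 5

Max flow: 5

Flow assignment:
  0 → 1: 5/14
  1 → 2: 5/20
  2 → 3: 5/5
  3 → 9: 5/8
  9 → 10: 5/11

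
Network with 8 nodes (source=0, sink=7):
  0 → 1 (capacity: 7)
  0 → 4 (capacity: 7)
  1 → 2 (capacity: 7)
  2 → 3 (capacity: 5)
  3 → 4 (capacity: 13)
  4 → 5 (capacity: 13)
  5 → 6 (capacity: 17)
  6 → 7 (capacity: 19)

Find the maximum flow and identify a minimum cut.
Max flow = 12, Min cut edges: (0,4), (2,3)

Maximum flow: 12
Minimum cut: (0,4), (2,3)
Partition: S = [0, 1, 2], T = [3, 4, 5, 6, 7]

Max-flow min-cut theorem verified: both equal 12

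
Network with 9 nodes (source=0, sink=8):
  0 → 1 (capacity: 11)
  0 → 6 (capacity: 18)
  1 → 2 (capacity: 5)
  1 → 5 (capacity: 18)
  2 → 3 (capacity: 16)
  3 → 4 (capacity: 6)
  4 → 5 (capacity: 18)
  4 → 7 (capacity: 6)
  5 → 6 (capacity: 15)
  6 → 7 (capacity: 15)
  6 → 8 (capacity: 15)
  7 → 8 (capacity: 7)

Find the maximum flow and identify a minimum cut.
Max flow = 22, Min cut edges: (6,8), (7,8)

Maximum flow: 22
Minimum cut: (6,8), (7,8)
Partition: S = [0, 1, 2, 3, 4, 5, 6, 7], T = [8]

Max-flow min-cut theorem verified: both equal 22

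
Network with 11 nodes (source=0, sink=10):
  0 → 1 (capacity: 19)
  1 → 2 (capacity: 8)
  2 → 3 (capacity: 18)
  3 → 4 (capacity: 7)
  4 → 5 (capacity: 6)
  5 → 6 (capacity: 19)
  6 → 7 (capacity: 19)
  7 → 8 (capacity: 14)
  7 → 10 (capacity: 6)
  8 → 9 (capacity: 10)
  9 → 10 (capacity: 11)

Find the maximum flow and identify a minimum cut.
Max flow = 6, Min cut edges: (4,5)

Maximum flow: 6
Minimum cut: (4,5)
Partition: S = [0, 1, 2, 3, 4], T = [5, 6, 7, 8, 9, 10]

Max-flow min-cut theorem verified: both equal 6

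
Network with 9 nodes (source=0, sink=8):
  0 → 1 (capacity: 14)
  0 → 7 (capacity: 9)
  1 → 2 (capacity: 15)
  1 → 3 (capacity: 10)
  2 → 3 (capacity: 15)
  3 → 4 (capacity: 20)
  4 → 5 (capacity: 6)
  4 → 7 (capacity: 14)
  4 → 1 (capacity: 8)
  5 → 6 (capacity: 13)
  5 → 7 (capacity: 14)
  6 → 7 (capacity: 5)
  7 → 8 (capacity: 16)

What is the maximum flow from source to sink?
Maximum flow = 16

Max flow: 16

Flow assignment:
  0 → 1: 14/14
  0 → 7: 2/9
  1 → 2: 4/15
  1 → 3: 10/10
  2 → 3: 4/15
  3 → 4: 14/20
  4 → 7: 14/14
  7 → 8: 16/16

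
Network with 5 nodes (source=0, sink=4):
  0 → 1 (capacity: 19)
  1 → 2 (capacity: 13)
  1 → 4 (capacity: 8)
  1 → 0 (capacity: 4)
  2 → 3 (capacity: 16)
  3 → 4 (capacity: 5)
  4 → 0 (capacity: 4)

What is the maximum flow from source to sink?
Maximum flow = 13

Max flow: 13

Flow assignment:
  0 → 1: 13/19
  1 → 2: 5/13
  1 → 4: 8/8
  2 → 3: 5/16
  3 → 4: 5/5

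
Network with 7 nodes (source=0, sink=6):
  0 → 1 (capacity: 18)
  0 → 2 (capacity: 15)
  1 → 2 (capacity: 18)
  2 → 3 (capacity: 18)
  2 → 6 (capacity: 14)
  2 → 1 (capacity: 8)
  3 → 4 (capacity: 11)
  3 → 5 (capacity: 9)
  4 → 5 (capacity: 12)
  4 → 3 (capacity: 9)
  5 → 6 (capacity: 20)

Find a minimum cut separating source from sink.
Min cut value = 32, edges: (2,3), (2,6)

Min cut value: 32
Partition: S = [0, 1, 2], T = [3, 4, 5, 6]
Cut edges: (2,3), (2,6)

By max-flow min-cut theorem, max flow = min cut = 32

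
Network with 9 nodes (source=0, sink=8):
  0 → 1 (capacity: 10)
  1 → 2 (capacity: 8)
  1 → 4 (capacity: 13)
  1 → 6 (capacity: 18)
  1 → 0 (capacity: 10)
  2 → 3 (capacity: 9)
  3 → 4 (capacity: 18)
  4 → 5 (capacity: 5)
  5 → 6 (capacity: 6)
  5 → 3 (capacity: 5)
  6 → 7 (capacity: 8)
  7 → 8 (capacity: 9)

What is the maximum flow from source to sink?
Maximum flow = 8

Max flow: 8

Flow assignment:
  0 → 1: 8/10
  1 → 6: 8/18
  6 → 7: 8/8
  7 → 8: 8/9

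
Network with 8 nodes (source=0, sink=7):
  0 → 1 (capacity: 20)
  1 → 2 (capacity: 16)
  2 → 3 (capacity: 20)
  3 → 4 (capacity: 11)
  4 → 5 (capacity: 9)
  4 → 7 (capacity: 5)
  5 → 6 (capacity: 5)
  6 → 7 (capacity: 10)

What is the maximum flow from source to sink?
Maximum flow = 10

Max flow: 10

Flow assignment:
  0 → 1: 10/20
  1 → 2: 10/16
  2 → 3: 10/20
  3 → 4: 10/11
  4 → 5: 5/9
  4 → 7: 5/5
  5 → 6: 5/5
  6 → 7: 5/10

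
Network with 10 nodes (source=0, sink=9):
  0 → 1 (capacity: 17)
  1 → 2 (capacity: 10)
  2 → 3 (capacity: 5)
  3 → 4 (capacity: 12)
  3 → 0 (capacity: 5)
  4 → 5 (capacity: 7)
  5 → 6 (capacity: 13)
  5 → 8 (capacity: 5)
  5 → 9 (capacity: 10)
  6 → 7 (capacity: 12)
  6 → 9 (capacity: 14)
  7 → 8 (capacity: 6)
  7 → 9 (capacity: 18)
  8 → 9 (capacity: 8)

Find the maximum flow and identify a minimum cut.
Max flow = 5, Min cut edges: (2,3)

Maximum flow: 5
Minimum cut: (2,3)
Partition: S = [0, 1, 2], T = [3, 4, 5, 6, 7, 8, 9]

Max-flow min-cut theorem verified: both equal 5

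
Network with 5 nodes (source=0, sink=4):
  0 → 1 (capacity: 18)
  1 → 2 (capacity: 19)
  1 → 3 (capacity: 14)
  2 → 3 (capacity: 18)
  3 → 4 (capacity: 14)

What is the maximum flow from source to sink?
Maximum flow = 14

Max flow: 14

Flow assignment:
  0 → 1: 14/18
  1 → 3: 14/14
  3 → 4: 14/14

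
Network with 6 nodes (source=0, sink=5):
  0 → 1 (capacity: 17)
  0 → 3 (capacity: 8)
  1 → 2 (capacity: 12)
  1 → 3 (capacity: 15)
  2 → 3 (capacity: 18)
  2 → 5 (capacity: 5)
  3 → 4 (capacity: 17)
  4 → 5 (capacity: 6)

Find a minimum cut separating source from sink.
Min cut value = 11, edges: (2,5), (4,5)

Min cut value: 11
Partition: S = [0, 1, 2, 3, 4], T = [5]
Cut edges: (2,5), (4,5)

By max-flow min-cut theorem, max flow = min cut = 11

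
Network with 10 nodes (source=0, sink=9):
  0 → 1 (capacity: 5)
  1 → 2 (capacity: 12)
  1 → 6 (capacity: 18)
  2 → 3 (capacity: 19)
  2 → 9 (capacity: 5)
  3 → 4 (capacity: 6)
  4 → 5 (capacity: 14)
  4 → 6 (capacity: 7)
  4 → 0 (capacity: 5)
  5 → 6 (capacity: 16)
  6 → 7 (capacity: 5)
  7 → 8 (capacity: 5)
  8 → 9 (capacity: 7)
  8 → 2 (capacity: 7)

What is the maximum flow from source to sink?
Maximum flow = 5

Max flow: 5

Flow assignment:
  0 → 1: 5/5
  1 → 2: 5/12
  2 → 9: 5/5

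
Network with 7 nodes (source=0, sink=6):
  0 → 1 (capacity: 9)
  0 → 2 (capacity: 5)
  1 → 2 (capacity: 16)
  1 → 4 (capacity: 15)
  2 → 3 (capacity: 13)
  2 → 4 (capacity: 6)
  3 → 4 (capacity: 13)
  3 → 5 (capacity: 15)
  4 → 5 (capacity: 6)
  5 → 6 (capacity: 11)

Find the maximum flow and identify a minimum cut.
Max flow = 11, Min cut edges: (5,6)

Maximum flow: 11
Minimum cut: (5,6)
Partition: S = [0, 1, 2, 3, 4, 5], T = [6]

Max-flow min-cut theorem verified: both equal 11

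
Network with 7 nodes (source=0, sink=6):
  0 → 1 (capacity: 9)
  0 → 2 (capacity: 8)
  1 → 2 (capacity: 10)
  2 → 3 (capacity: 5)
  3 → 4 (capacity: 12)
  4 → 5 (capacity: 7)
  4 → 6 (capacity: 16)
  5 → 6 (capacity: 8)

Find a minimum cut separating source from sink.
Min cut value = 5, edges: (2,3)

Min cut value: 5
Partition: S = [0, 1, 2], T = [3, 4, 5, 6]
Cut edges: (2,3)

By max-flow min-cut theorem, max flow = min cut = 5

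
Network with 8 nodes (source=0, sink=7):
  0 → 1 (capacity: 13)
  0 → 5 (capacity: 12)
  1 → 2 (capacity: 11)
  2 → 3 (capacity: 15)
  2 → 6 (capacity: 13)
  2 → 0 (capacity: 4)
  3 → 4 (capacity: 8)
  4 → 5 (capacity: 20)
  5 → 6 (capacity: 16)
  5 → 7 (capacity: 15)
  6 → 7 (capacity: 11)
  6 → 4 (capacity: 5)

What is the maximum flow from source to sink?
Maximum flow = 23

Max flow: 23

Flow assignment:
  0 → 1: 11/13
  0 → 5: 12/12
  1 → 2: 11/11
  2 → 6: 11/13
  5 → 7: 12/15
  6 → 7: 11/11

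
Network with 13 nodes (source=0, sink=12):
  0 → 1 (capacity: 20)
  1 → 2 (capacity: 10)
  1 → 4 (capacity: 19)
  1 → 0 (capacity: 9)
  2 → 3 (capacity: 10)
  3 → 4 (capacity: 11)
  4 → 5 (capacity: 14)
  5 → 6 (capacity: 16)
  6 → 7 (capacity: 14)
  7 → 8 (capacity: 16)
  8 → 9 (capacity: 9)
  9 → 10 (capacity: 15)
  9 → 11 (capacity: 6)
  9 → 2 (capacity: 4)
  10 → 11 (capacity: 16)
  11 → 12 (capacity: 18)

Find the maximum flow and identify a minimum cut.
Max flow = 9, Min cut edges: (8,9)

Maximum flow: 9
Minimum cut: (8,9)
Partition: S = [0, 1, 2, 3, 4, 5, 6, 7, 8], T = [9, 10, 11, 12]

Max-flow min-cut theorem verified: both equal 9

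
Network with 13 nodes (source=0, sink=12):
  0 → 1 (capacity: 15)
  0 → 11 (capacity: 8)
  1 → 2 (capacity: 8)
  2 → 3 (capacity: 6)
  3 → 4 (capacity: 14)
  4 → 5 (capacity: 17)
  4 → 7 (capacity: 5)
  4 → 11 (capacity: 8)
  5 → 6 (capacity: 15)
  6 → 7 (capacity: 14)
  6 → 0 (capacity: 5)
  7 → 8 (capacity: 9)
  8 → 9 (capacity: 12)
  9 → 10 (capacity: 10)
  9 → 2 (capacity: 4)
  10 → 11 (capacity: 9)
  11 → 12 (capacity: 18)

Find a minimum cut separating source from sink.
Min cut value = 14, edges: (0,11), (2,3)

Min cut value: 14
Partition: S = [0, 1, 2], T = [3, 4, 5, 6, 7, 8, 9, 10, 11, 12]
Cut edges: (0,11), (2,3)

By max-flow min-cut theorem, max flow = min cut = 14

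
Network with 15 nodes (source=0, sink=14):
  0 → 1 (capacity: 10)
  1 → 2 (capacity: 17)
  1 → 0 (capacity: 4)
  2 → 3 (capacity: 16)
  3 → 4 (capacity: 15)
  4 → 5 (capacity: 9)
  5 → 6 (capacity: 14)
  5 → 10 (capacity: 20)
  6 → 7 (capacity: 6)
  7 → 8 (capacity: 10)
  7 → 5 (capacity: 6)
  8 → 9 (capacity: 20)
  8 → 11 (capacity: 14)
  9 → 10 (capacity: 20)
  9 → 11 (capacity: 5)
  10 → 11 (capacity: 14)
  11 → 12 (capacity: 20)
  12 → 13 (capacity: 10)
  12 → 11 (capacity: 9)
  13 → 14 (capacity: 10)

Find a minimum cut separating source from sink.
Min cut value = 9, edges: (4,5)

Min cut value: 9
Partition: S = [0, 1, 2, 3, 4], T = [5, 6, 7, 8, 9, 10, 11, 12, 13, 14]
Cut edges: (4,5)

By max-flow min-cut theorem, max flow = min cut = 9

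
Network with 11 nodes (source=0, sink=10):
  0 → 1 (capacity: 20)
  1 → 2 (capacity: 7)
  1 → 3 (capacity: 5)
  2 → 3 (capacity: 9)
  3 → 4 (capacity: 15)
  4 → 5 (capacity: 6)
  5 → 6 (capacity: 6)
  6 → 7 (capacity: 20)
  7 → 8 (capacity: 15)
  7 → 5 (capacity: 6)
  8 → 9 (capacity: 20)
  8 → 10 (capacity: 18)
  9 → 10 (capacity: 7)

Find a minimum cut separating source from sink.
Min cut value = 6, edges: (5,6)

Min cut value: 6
Partition: S = [0, 1, 2, 3, 4, 5], T = [6, 7, 8, 9, 10]
Cut edges: (5,6)

By max-flow min-cut theorem, max flow = min cut = 6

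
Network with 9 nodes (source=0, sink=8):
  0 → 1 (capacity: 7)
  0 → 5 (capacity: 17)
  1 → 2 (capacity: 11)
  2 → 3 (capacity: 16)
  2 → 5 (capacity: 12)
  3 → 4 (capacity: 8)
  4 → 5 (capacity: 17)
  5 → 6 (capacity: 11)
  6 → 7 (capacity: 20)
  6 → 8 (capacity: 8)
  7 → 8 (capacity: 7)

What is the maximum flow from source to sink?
Maximum flow = 11

Max flow: 11

Flow assignment:
  0 → 1: 7/7
  0 → 5: 4/17
  1 → 2: 7/11
  2 → 5: 7/12
  5 → 6: 11/11
  6 → 7: 3/20
  6 → 8: 8/8
  7 → 8: 3/7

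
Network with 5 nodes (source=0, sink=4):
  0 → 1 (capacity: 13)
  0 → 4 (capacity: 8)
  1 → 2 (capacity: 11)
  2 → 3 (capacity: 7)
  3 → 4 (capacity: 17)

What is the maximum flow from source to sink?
Maximum flow = 15

Max flow: 15

Flow assignment:
  0 → 1: 7/13
  0 → 4: 8/8
  1 → 2: 7/11
  2 → 3: 7/7
  3 → 4: 7/17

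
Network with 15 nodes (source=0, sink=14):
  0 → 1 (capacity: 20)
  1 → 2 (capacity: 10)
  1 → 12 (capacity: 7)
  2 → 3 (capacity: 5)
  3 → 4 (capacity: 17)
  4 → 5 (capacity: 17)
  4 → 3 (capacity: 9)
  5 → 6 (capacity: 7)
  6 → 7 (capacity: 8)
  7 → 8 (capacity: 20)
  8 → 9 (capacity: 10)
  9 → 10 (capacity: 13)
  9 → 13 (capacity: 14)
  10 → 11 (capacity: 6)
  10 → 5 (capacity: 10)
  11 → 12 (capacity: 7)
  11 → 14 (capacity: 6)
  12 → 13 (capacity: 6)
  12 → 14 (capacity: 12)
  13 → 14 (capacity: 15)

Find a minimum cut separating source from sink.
Min cut value = 12, edges: (1,12), (2,3)

Min cut value: 12
Partition: S = [0, 1, 2], T = [3, 4, 5, 6, 7, 8, 9, 10, 11, 12, 13, 14]
Cut edges: (1,12), (2,3)

By max-flow min-cut theorem, max flow = min cut = 12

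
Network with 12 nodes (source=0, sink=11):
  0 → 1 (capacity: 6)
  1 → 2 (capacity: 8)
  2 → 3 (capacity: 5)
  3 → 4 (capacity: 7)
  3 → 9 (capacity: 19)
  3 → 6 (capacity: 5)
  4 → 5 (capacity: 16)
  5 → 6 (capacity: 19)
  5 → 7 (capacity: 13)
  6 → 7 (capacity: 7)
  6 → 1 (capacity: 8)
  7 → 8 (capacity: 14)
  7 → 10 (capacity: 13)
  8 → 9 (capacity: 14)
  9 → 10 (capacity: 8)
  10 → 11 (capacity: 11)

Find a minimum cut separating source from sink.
Min cut value = 5, edges: (2,3)

Min cut value: 5
Partition: S = [0, 1, 2], T = [3, 4, 5, 6, 7, 8, 9, 10, 11]
Cut edges: (2,3)

By max-flow min-cut theorem, max flow = min cut = 5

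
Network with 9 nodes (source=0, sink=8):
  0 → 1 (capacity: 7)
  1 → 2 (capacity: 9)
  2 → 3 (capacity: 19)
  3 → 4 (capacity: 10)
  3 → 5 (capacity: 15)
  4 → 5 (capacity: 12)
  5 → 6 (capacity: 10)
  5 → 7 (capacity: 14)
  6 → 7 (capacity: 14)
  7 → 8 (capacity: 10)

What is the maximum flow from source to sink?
Maximum flow = 7

Max flow: 7

Flow assignment:
  0 → 1: 7/7
  1 → 2: 7/9
  2 → 3: 7/19
  3 → 5: 7/15
  5 → 7: 7/14
  7 → 8: 7/10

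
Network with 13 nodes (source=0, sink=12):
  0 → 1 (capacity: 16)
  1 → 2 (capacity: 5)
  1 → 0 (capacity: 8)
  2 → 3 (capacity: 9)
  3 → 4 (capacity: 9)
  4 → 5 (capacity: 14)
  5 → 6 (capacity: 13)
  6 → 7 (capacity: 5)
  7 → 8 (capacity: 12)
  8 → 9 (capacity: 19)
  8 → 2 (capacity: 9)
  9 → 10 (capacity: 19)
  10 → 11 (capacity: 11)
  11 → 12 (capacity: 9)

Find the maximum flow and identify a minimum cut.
Max flow = 5, Min cut edges: (6,7)

Maximum flow: 5
Minimum cut: (6,7)
Partition: S = [0, 1, 2, 3, 4, 5, 6], T = [7, 8, 9, 10, 11, 12]

Max-flow min-cut theorem verified: both equal 5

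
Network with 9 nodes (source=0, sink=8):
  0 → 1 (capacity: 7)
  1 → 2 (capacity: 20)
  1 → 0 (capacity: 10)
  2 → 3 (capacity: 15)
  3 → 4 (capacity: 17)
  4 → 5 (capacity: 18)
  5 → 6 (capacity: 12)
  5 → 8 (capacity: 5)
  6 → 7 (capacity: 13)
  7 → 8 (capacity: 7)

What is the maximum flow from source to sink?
Maximum flow = 7

Max flow: 7

Flow assignment:
  0 → 1: 7/7
  1 → 2: 7/20
  2 → 3: 7/15
  3 → 4: 7/17
  4 → 5: 7/18
  5 → 6: 2/12
  5 → 8: 5/5
  6 → 7: 2/13
  7 → 8: 2/7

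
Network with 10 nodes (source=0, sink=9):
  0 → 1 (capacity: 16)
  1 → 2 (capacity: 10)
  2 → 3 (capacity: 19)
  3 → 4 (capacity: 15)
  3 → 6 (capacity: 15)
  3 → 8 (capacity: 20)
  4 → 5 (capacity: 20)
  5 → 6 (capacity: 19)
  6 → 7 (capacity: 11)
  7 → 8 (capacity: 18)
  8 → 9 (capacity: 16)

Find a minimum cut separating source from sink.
Min cut value = 10, edges: (1,2)

Min cut value: 10
Partition: S = [0, 1], T = [2, 3, 4, 5, 6, 7, 8, 9]
Cut edges: (1,2)

By max-flow min-cut theorem, max flow = min cut = 10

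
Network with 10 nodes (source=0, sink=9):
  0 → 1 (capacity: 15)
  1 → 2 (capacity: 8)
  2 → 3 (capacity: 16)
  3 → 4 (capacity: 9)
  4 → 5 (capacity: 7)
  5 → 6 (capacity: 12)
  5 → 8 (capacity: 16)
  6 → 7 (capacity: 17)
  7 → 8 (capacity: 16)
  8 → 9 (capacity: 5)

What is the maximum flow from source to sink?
Maximum flow = 5

Max flow: 5

Flow assignment:
  0 → 1: 5/15
  1 → 2: 5/8
  2 → 3: 5/16
  3 → 4: 5/9
  4 → 5: 5/7
  5 → 8: 5/16
  8 → 9: 5/5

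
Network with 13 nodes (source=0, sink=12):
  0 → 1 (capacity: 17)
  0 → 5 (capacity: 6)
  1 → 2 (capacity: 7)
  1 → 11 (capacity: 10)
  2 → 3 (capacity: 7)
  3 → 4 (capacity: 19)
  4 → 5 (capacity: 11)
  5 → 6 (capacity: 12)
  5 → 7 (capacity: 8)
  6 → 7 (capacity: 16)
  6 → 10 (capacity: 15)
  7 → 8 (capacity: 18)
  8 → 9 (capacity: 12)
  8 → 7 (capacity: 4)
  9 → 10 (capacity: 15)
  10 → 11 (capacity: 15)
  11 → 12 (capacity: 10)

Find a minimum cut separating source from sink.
Min cut value = 10, edges: (11,12)

Min cut value: 10
Partition: S = [0, 1, 2, 3, 4, 5, 6, 7, 8, 9, 10, 11], T = [12]
Cut edges: (11,12)

By max-flow min-cut theorem, max flow = min cut = 10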